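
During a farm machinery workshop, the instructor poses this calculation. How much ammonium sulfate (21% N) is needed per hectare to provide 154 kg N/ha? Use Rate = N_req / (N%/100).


Rate = N_required / (N_content / 100)
     = 154 / (21 / 100)
     = 154 / 0.21
     = 733.33 kg/ha


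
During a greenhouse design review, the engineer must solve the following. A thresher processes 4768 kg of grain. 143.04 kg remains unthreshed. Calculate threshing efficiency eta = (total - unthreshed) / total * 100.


eta = (total - unthreshed) / total * 100
    = (4768 - 143.04) / 4768 * 100
    = 4624.96 / 4768 * 100
    = 97%


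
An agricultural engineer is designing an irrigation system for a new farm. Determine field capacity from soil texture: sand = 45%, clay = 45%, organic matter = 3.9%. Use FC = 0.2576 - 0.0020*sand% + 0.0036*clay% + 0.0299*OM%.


FC = 0.2576 - 0.0020*45 + 0.0036*45 + 0.0299*3.9
   = 0.2576 - 0.0900 + 0.1620 + 0.1166
   = 0.4462


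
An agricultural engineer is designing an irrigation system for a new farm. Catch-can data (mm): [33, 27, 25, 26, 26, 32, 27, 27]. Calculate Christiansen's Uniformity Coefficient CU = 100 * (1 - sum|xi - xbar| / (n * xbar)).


xbar = 223 / 8 = 27.875
sum|xi - xbar| = 18.500
CU = 100 * (1 - 18.500 / (8 * 27.875))
   = 100 * (1 - 0.0830)
   = 91.70%


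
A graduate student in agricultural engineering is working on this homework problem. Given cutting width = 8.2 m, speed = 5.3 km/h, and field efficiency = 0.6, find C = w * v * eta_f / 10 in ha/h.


C = w * v * eta_f / 10
  = 8.2 * 5.3 * 0.6 / 10
  = 26.08 / 10
  = 2.61 ha/h


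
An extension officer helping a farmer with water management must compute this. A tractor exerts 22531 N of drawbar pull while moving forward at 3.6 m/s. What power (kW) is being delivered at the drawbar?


P = F * v / 1000
  = 22531 * 3.6 / 1000
  = 81111.60 / 1000
  = 81.11 kW


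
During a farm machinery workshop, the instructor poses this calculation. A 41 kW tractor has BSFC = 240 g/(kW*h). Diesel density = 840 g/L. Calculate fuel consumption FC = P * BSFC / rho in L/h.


FC = P * BSFC / rho_fuel
   = 41 * 240 / 840
   = 9840 / 840
   = 11.71 L/h


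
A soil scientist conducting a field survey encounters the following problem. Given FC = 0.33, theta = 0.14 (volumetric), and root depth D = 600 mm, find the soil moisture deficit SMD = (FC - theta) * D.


SMD = (FC - theta) * D
    = (0.33 - 0.14) * 600
    = 0.190 * 600
    = 114 mm


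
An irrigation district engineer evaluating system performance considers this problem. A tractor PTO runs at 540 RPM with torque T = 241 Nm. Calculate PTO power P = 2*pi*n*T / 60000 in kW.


P = 2*pi*n*T / 60000
  = 2*pi * 540 * 241 / 60000
  = 817693.74 / 60000
  = 13.63 kW


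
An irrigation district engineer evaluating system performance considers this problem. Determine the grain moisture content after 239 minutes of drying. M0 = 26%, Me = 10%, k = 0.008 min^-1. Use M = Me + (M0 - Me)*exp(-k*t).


M = Me + (M0 - Me) * e^(-k*t)
  = 10 + (26 - 10) * e^(-0.008*239)
  = 10 + 16 * e^(-1.912)
  = 10 + 16 * 0.14778
  = 10 + 2.3646
  = 12.36%


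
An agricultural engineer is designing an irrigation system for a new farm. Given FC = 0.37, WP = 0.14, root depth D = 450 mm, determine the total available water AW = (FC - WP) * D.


AW = (FC - WP) * D
   = (0.37 - 0.14) * 450
   = 0.23 * 450
   = 103.50 mm


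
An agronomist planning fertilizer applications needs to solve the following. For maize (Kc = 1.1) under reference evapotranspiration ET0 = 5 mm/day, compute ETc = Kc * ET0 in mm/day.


ETc = Kc * ET0
    = 1.1 * 5
    = 5.50 mm/day


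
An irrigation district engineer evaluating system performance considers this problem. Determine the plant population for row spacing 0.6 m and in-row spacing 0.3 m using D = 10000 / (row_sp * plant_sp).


D = 10000 / (row_sp * plant_sp)
  = 10000 / (0.6 * 0.3)
  = 10000 / 0.1800
  = 55555.56 plants/ha


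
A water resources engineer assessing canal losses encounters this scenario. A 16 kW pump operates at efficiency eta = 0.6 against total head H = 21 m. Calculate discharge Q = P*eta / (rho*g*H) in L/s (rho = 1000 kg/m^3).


Q = (P * 1000 * eta) / (rho * g * H)
  = (16 * 1000 * 0.6) / (1000 * 9.81 * 21)
  = 9600 / 206010
  = 0.04660 m^3/s = 46.60 L/s


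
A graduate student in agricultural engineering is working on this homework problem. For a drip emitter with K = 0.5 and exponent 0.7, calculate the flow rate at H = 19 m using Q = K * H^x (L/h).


Q = K * H^x
  = 0.5 * 19^0.7
  = 0.5 * 7.8547
  = 3.93 L/h


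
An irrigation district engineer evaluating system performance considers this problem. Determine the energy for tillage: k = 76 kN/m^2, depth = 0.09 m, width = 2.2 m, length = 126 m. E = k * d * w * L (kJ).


E = k * d * w * L
  = 76 * 0.09 * 2.2 * 126
  = 1896.05 kJ


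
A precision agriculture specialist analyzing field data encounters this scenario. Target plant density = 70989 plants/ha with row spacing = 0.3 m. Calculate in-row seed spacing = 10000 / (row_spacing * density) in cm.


spacing = 10000 / (row_sp * density)
        = 10000 / (0.3 * 70989)
        = 10000 / 21296.70
        = 0.46956 m = 46.96 cm


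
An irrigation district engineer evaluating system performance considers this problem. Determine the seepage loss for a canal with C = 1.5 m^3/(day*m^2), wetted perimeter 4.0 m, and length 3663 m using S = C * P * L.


S = C * P * L
  = 1.5 * 4.0 * 3663
  = 21978 m^3/day


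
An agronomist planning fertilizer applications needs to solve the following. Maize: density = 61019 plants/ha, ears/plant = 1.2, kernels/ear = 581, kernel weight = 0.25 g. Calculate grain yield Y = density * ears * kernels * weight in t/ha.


Y = density * ears * kernels * kw
  = 61019 * 1.2 * 581 * 0.25 g/ha
  = 10635611.70 g/ha
  = 10635.61 kg/ha = 10.64 t/ha


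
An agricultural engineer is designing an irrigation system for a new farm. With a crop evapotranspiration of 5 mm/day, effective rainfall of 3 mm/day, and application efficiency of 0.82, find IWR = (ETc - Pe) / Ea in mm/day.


IWR = (ETc - Pe) / Ea
    = (5 - 3) / 0.82
    = 2 / 0.82
    = 2.44 mm/day


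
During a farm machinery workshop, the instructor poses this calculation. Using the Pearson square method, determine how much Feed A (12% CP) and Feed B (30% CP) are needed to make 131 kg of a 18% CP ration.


parts_A = CP_b - target = 30 - 18 = 12
parts_B = target - CP_a = 18 - 12 = 6
total_parts = 12 + 6 = 18
Feed A = 131 * 12 / 18 = 87.33 kg
Feed B = 131 * 6 / 18 = 43.67 kg

87.33 kg


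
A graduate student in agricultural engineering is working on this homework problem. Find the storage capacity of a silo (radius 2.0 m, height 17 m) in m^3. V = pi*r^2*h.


V = pi * r^2 * h
  = pi * 2.0^2 * 17
  = pi * 4 * 17
  = 213.63 m^3


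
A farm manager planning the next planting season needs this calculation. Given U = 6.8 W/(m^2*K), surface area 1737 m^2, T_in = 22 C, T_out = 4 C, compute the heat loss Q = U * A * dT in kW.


dT = 22 - (4) = 18 K
Q = U * A * dT
  = 6.8 * 1737 * 18
  = 212608.80 W = 212.61 kW


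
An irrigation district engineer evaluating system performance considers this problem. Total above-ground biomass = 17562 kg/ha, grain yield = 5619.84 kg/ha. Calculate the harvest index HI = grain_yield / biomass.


HI = grain_yield / biomass
   = 5619.84 / 17562
   = 0.32


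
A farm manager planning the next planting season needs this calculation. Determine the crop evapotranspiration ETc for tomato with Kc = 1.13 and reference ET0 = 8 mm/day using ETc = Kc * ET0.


ETc = Kc * ET0
    = 1.13 * 8
    = 9.04 mm/day


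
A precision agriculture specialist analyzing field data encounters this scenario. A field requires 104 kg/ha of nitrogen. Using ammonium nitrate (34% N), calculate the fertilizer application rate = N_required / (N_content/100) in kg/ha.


Rate = N_required / (N_content / 100)
     = 104 / (34 / 100)
     = 104 / 0.34
     = 305.88 kg/ha


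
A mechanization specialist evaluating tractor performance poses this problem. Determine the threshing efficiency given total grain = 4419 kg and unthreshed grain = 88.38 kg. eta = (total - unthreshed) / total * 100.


eta = (total - unthreshed) / total * 100
    = (4419 - 88.38) / 4419 * 100
    = 4330.62 / 4419 * 100
    = 98%


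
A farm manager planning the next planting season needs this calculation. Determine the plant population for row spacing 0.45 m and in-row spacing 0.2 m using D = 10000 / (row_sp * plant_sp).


D = 10000 / (row_sp * plant_sp)
  = 10000 / (0.45 * 0.2)
  = 10000 / 0.0900
  = 111111.11 plants/ha


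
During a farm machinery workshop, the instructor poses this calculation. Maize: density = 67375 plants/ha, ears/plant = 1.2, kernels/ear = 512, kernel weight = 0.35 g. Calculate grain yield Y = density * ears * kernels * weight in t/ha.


Y = density * ears * kernels * kw
  = 67375 * 1.2 * 512 * 0.35 g/ha
  = 14488320 g/ha
  = 14488.32 kg/ha = 14.49 t/ha


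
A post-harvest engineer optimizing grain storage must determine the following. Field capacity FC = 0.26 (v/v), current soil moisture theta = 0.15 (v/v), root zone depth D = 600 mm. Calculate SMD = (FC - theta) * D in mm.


SMD = (FC - theta) * D
    = (0.26 - 0.15) * 600
    = 0.110 * 600
    = 66 mm


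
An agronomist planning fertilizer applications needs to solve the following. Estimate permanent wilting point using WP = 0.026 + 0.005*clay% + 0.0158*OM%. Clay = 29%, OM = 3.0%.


WP = 0.026 + 0.005*29 + 0.0158*3.0
   = 0.026 + 0.1450 + 0.0474
   = 0.2184


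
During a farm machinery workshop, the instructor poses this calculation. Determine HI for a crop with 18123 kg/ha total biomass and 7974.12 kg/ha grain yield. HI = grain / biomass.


HI = grain_yield / biomass
   = 7974.12 / 18123
   = 0.44


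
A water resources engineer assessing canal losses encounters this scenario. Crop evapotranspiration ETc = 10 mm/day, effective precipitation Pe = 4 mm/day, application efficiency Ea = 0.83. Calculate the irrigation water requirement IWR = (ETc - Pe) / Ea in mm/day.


IWR = (ETc - Pe) / Ea
    = (10 - 4) / 0.83
    = 6 / 0.83
    = 7.23 mm/day


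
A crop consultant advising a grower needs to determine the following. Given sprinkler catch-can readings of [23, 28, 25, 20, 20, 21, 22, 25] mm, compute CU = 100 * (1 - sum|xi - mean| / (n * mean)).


xbar = 184 / 8 = 23
sum|xi - xbar| = 18
CU = 100 * (1 - 18 / (8 * 23))
   = 100 * (1 - 0.0978)
   = 90.22%


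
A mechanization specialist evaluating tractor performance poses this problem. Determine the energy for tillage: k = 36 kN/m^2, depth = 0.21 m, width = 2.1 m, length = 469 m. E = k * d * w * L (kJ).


E = k * d * w * L
  = 36 * 0.21 * 2.1 * 469
  = 7445.84 kJ


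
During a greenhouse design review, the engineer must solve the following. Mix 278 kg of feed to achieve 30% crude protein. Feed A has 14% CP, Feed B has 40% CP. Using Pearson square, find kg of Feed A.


parts_A = CP_b - target = 40 - 30 = 10
parts_B = target - CP_a = 30 - 14 = 16
total_parts = 10 + 16 = 26
Feed A = 278 * 10 / 26 = 106.92 kg
Feed B = 278 * 16 / 26 = 171.08 kg

106.92 kg


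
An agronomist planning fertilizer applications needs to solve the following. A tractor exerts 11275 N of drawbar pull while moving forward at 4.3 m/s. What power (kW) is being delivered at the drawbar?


P = F * v / 1000
  = 11275 * 4.3 / 1000
  = 48482.50 / 1000
  = 48.48 kW


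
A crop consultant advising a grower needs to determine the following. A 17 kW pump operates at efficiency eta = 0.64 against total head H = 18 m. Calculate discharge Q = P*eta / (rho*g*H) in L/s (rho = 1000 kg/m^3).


Q = (P * 1000 * eta) / (rho * g * H)
  = (17 * 1000 * 0.64) / (1000 * 9.81 * 18)
  = 10880 / 176580
  = 0.06162 m^3/s = 61.62 L/s


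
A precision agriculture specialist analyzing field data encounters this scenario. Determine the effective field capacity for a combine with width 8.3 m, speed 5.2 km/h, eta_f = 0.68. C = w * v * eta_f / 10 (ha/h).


C = w * v * eta_f / 10
  = 8.3 * 5.2 * 0.68 / 10
  = 29.35 / 10
  = 2.93 ha/h


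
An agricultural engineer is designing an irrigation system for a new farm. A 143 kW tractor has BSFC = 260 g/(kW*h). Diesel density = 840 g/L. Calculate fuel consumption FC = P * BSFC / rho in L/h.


FC = P * BSFC / rho_fuel
   = 143 * 260 / 840
   = 37180 / 840
   = 44.26 L/h


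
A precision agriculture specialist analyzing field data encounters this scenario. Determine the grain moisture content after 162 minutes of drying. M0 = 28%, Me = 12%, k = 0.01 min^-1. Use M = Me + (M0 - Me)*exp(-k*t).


M = Me + (M0 - Me) * e^(-k*t)
  = 12 + (28 - 12) * e^(-0.01*162)
  = 12 + 16 * e^(-1.620)
  = 12 + 16 * 0.19790
  = 12 + 3.1664
  = 15.17%


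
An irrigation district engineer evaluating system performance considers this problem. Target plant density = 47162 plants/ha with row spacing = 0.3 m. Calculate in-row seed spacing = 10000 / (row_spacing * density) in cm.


spacing = 10000 / (row_sp * density)
        = 10000 / (0.3 * 47162)
        = 10000 / 14148.60
        = 0.70678 m = 70.68 cm


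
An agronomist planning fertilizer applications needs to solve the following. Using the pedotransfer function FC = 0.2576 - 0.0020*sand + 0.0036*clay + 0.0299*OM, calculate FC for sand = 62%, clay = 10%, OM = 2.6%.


FC = 0.2576 - 0.0020*62 + 0.0036*10 + 0.0299*2.6
   = 0.2576 - 0.1240 + 0.0360 + 0.0777
   = 0.2473


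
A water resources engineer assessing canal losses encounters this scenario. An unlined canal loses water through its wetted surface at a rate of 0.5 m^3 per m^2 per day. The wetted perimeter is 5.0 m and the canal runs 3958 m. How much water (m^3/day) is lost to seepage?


S = C * P * L
  = 0.5 * 5.0 * 3958
  = 9895 m^3/day


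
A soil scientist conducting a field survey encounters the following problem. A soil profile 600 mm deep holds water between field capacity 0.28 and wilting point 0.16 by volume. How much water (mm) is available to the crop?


AW = (FC - WP) * D
   = (0.28 - 0.16) * 600
   = 0.12 * 600
   = 72 mm


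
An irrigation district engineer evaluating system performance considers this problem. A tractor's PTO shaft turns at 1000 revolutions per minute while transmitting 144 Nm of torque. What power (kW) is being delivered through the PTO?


P = 2*pi*n*T / 60000
  = 2*pi * 1000 * 144 / 60000
  = 904778.68 / 60000
  = 15.08 kW


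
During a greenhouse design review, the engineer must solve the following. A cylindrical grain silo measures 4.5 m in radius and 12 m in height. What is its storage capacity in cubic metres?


V = pi * r^2 * h
  = pi * 4.5^2 * 12
  = pi * 20.25 * 12
  = 763.41 m^3


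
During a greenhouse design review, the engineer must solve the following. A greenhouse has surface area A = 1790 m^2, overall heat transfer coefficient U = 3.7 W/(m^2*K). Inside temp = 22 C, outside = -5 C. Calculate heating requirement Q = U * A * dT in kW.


dT = 22 - (-5) = 27 K
Q = U * A * dT
  = 3.7 * 1790 * 27
  = 178821 W = 178.82 kW


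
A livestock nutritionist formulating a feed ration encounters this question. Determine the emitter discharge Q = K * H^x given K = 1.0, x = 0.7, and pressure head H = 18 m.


Q = K * H^x
  = 1.0 * 18^0.7
  = 1.0 * 7.5629
  = 7.56 L/h


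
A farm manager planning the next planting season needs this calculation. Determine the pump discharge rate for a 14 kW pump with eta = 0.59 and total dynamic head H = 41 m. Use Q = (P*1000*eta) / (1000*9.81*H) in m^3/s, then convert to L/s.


Q = (P * 1000 * eta) / (rho * g * H)
  = (14 * 1000 * 0.59) / (1000 * 9.81 * 41)
  = 8260 / 402210
  = 0.02054 m^3/s = 20.54 L/s


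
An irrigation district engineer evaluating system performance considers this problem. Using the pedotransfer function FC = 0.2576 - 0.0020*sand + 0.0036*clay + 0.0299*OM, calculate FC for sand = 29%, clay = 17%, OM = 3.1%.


FC = 0.2576 - 0.0020*29 + 0.0036*17 + 0.0299*3.1
   = 0.2576 - 0.0580 + 0.0612 + 0.0927
   = 0.3535


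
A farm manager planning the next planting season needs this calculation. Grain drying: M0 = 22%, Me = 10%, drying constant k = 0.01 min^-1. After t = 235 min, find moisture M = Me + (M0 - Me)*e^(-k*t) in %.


M = Me + (M0 - Me) * e^(-k*t)
  = 10 + (22 - 10) * e^(-0.01*235)
  = 10 + 12 * e^(-2.350)
  = 10 + 12 * 0.09537
  = 10 + 1.1444
  = 11.14%


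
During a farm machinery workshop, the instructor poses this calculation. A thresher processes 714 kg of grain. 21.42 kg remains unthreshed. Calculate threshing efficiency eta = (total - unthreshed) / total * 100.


eta = (total - unthreshed) / total * 100
    = (714 - 21.42) / 714 * 100
    = 692.58 / 714 * 100
    = 97%


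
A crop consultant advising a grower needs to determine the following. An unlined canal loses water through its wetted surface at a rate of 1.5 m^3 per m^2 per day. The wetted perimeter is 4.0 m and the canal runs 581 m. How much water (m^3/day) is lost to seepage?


S = C * P * L
  = 1.5 * 4.0 * 581
  = 3486 m^3/day


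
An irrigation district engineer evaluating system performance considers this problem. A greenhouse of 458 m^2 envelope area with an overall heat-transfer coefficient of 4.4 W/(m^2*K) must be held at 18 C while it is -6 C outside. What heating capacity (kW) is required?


dT = 18 - (-6) = 24 K
Q = U * A * dT
  = 4.4 * 458 * 24
  = 48364.80 W = 48.36 kW


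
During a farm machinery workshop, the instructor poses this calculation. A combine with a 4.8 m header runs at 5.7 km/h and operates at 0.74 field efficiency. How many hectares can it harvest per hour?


C = w * v * eta_f / 10
  = 4.8 * 5.7 * 0.74 / 10
  = 20.25 / 10
  = 2.02 ha/h


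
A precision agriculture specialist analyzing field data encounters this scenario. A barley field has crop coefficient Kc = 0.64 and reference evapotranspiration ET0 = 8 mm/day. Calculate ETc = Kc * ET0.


ETc = Kc * ET0
    = 0.64 * 8
    = 5.12 mm/day


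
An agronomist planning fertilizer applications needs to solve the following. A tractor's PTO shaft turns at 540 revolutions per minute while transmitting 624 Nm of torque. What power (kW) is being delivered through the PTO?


P = 2*pi*n*T / 60000
  = 2*pi * 540 * 624 / 60000
  = 2117182.12 / 60000
  = 35.29 kW


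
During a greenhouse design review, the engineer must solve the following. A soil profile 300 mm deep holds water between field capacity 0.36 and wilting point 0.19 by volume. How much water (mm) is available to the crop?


AW = (FC - WP) * D
   = (0.36 - 0.19) * 300
   = 0.17 * 300
   = 51 mm


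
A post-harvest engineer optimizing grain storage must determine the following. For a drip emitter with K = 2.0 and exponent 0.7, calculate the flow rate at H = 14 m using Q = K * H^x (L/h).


Q = K * H^x
  = 2.0 * 14^0.7
  = 2.0 * 6.3429
  = 12.69 L/h


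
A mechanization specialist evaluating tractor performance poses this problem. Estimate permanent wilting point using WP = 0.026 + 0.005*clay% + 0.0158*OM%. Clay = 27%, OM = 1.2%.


WP = 0.026 + 0.005*27 + 0.0158*1.2
   = 0.026 + 0.1350 + 0.0190
   = 0.1800


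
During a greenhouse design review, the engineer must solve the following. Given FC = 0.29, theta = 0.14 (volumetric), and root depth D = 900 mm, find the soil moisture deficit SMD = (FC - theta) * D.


SMD = (FC - theta) * D
    = (0.29 - 0.14) * 900
    = 0.150 * 900
    = 135 mm


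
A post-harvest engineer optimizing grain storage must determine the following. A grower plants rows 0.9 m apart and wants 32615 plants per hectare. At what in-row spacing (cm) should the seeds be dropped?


spacing = 10000 / (row_sp * density)
        = 10000 / (0.9 * 32615)
        = 10000 / 29353.50
        = 0.34067 m = 34.07 cm


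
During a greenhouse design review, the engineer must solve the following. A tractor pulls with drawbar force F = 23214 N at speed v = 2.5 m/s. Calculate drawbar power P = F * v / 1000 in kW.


P = F * v / 1000
  = 23214 * 2.5 / 1000
  = 58035 / 1000
  = 58.04 kW


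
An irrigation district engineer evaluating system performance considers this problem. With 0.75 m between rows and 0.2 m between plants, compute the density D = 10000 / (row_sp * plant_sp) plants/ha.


D = 10000 / (row_sp * plant_sp)
  = 10000 / (0.75 * 0.2)
  = 10000 / 0.1500
  = 66666.67 plants/ha


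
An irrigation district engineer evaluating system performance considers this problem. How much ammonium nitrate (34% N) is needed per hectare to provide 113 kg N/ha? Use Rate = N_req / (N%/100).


Rate = N_required / (N_content / 100)
     = 113 / (34 / 100)
     = 113 / 0.34
     = 332.35 kg/ha


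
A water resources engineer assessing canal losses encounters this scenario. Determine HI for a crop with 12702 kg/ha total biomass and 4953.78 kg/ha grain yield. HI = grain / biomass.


HI = grain_yield / biomass
   = 4953.78 / 12702
   = 0.39


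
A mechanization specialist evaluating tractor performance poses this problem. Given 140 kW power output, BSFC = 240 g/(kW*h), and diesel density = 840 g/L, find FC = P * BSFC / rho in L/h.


FC = P * BSFC / rho_fuel
   = 140 * 240 / 840
   = 33600 / 840
   = 40 L/h


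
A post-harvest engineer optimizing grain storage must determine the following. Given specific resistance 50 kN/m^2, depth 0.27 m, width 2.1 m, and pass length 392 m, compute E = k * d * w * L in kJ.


E = k * d * w * L
  = 50 * 0.27 * 2.1 * 392
  = 11113.20 kJ


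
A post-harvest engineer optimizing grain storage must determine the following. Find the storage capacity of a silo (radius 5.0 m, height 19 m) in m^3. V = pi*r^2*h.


V = pi * r^2 * h
  = pi * 5.0^2 * 19
  = pi * 25 * 19
  = 1492.26 m^3


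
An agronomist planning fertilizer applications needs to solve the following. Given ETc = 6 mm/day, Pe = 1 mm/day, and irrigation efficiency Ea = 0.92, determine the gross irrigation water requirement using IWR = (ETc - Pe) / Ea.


IWR = (ETc - Pe) / Ea
    = (6 - 1) / 0.92
    = 5 / 0.92
    = 5.43 mm/day


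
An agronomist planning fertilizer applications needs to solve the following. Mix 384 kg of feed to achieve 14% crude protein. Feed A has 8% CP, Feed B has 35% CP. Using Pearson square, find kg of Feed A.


parts_A = CP_b - target = 35 - 14 = 21
parts_B = target - CP_a = 14 - 8 = 6
total_parts = 21 + 6 = 27
Feed A = 384 * 21 / 27 = 298.67 kg
Feed B = 384 * 6 / 27 = 85.33 kg

298.67 kg


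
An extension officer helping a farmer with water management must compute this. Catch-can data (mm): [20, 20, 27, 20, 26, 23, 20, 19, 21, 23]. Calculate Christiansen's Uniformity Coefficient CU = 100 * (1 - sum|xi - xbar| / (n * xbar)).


xbar = 219 / 10 = 21.900
sum|xi - xbar| = 22.800
CU = 100 * (1 - 22.800 / (10 * 21.900))
   = 100 * (1 - 0.1041)
   = 89.59%


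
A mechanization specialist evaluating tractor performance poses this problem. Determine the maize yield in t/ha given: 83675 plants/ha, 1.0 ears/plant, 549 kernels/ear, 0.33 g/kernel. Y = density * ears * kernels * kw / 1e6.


Y = density * ears * kernels * kw
  = 83675 * 1.0 * 549 * 0.33 g/ha
  = 15159399.75 g/ha
  = 15159.40 kg/ha = 15.16 t/ha


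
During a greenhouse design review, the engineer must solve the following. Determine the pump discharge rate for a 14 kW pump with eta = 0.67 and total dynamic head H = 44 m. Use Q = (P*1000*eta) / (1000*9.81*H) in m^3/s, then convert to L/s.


Q = (P * 1000 * eta) / (rho * g * H)
  = (14 * 1000 * 0.67) / (1000 * 9.81 * 44)
  = 9380 / 431640
  = 0.02173 m^3/s = 21.73 L/s


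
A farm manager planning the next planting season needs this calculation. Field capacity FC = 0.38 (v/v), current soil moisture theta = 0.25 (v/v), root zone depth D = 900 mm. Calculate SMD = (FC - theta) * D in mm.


SMD = (FC - theta) * D
    = (0.38 - 0.25) * 900
    = 0.130 * 900
    = 117 mm


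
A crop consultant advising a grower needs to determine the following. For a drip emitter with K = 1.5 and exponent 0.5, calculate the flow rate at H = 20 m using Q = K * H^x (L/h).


Q = K * H^x
  = 1.5 * 20^0.5
  = 1.5 * 4.4721
  = 6.71 L/h


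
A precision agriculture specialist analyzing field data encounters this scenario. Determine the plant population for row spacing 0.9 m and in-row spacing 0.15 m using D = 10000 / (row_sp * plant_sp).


D = 10000 / (row_sp * plant_sp)
  = 10000 / (0.9 * 0.15)
  = 10000 / 0.1350
  = 74074.07 plants/ha


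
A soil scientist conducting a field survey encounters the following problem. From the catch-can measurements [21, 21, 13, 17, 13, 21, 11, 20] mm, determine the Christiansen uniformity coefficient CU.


xbar = 137 / 8 = 17.125
sum|xi - xbar| = 29
CU = 100 * (1 - 29 / (8 * 17.125))
   = 100 * (1 - 0.2117)
   = 78.83%


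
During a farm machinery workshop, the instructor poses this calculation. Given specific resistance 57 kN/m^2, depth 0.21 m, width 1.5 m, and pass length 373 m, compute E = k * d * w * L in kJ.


E = k * d * w * L
  = 57 * 0.21 * 1.5 * 373
  = 6697.22 kJ


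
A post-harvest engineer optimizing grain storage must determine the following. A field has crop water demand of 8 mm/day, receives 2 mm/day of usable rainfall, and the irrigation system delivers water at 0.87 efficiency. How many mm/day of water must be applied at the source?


IWR = (ETc - Pe) / Ea
    = (8 - 2) / 0.87
    = 6 / 0.87
    = 6.90 mm/day


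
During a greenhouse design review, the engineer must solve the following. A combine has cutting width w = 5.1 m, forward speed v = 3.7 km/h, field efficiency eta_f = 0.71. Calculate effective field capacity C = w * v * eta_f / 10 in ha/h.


C = w * v * eta_f / 10
  = 5.1 * 3.7 * 0.71 / 10
  = 13.40 / 10
  = 1.34 ha/h


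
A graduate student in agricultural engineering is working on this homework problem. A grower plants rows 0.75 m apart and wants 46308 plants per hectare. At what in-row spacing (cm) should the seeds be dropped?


spacing = 10000 / (row_sp * density)
        = 10000 / (0.75 * 46308)
        = 10000 / 34731
        = 0.28793 m = 28.79 cm


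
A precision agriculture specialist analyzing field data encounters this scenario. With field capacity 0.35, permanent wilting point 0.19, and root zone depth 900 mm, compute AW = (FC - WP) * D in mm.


AW = (FC - WP) * D
   = (0.35 - 0.19) * 900
   = 0.16 * 900
   = 144 mm


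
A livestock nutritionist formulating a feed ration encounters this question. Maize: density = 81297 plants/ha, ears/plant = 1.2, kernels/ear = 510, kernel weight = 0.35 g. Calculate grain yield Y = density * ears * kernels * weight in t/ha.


Y = density * ears * kernels * kw
  = 81297 * 1.2 * 510 * 0.35 g/ha
  = 17413817.40 g/ha
  = 17413.82 kg/ha = 17.41 t/ha


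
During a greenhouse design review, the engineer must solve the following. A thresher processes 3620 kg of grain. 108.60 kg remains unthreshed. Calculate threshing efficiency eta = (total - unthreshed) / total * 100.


eta = (total - unthreshed) / total * 100
    = (3620 - 108.60) / 3620 * 100
    = 3511.40 / 3620 * 100
    = 97%


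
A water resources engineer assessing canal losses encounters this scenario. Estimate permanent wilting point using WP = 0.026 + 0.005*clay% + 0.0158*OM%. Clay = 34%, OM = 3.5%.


WP = 0.026 + 0.005*34 + 0.0158*3.5
   = 0.026 + 0.1700 + 0.0553
   = 0.2513


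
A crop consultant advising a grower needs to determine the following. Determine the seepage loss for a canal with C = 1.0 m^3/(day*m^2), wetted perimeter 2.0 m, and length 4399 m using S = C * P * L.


S = C * P * L
  = 1.0 * 2.0 * 4399
  = 8798 m^3/day


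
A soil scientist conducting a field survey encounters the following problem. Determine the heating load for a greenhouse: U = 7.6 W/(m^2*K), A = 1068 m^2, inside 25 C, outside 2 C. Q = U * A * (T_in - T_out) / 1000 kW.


dT = 25 - (2) = 23 K
Q = U * A * dT
  = 7.6 * 1068 * 23
  = 186686.40 W = 186.69 kW


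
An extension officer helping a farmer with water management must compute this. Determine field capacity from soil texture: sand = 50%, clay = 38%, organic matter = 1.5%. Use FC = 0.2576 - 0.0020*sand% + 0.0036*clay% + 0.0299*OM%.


FC = 0.2576 - 0.0020*50 + 0.0036*38 + 0.0299*1.5
   = 0.2576 - 0.1000 + 0.1368 + 0.0449
   = 0.3393


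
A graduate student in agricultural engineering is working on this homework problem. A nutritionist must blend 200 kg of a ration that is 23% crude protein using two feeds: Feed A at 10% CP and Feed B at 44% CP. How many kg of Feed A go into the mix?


parts_A = CP_b - target = 44 - 23 = 21
parts_B = target - CP_a = 23 - 10 = 13
total_parts = 21 + 13 = 34
Feed A = 200 * 21 / 34 = 123.53 kg
Feed B = 200 * 13 / 34 = 76.47 kg

123.53 kg


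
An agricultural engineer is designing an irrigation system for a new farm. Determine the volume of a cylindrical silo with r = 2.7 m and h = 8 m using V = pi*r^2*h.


V = pi * r^2 * h
  = pi * 2.7^2 * 8
  = pi * 7.29 * 8
  = 183.22 m^3


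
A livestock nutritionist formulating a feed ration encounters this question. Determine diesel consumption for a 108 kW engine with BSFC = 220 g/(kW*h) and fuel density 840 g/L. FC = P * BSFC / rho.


FC = P * BSFC / rho_fuel
   = 108 * 220 / 840
   = 23760 / 840
   = 28.29 L/h


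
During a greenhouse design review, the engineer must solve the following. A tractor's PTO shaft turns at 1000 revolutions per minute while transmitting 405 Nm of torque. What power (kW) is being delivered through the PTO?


P = 2*pi*n*T / 60000
  = 2*pi * 1000 * 405 / 60000
  = 2544690.05 / 60000
  = 42.41 kW


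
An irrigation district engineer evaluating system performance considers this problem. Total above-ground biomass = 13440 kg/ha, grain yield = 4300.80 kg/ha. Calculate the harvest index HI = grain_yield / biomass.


HI = grain_yield / biomass
   = 4300.80 / 13440
   = 0.32


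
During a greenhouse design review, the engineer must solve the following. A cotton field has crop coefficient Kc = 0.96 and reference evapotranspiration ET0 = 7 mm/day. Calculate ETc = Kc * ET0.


ETc = Kc * ET0
    = 0.96 * 7
    = 6.72 mm/day


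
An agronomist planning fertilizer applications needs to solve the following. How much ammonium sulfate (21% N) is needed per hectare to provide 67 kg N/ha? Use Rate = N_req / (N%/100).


Rate = N_required / (N_content / 100)
     = 67 / (21 / 100)
     = 67 / 0.21
     = 319.05 kg/ha


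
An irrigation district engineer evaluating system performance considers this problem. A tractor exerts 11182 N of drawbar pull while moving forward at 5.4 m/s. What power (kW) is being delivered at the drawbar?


P = F * v / 1000
  = 11182 * 5.4 / 1000
  = 60382.80 / 1000
  = 60.38 kW


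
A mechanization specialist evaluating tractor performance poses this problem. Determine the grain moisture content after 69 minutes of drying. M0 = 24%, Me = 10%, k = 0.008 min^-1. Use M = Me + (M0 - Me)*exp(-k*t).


M = Me + (M0 - Me) * e^(-k*t)
  = 10 + (24 - 10) * e^(-0.008*69)
  = 10 + 14 * e^(-0.552)
  = 10 + 14 * 0.57580
  = 10 + 8.0612
  = 18.06%


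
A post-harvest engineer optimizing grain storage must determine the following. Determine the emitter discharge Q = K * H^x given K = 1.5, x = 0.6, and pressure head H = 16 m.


Q = K * H^x
  = 1.5 * 16^0.6
  = 1.5 * 5.2780
  = 7.92 L/h


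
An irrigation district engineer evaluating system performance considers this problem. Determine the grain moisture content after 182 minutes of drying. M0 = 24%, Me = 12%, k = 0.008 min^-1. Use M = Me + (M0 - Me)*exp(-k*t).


M = Me + (M0 - Me) * e^(-k*t)
  = 12 + (24 - 12) * e^(-0.008*182)
  = 12 + 12 * e^(-1.456)
  = 12 + 12 * 0.23317
  = 12 + 2.7980
  = 14.80%


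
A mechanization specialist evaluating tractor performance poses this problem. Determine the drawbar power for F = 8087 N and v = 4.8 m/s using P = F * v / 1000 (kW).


P = F * v / 1000
  = 8087 * 4.8 / 1000
  = 38817.60 / 1000
  = 38.82 kW


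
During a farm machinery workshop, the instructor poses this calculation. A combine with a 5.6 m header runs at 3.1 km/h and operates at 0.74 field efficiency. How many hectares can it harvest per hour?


C = w * v * eta_f / 10
  = 5.6 * 3.1 * 0.74 / 10
  = 12.85 / 10
  = 1.28 ha/h


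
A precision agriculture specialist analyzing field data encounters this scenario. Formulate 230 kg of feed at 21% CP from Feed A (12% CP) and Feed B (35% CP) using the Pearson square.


parts_A = CP_b - target = 35 - 21 = 14
parts_B = target - CP_a = 21 - 12 = 9
total_parts = 14 + 9 = 23
Feed A = 230 * 14 / 23 = 140 kg
Feed B = 230 * 9 / 23 = 90 kg

140 kg


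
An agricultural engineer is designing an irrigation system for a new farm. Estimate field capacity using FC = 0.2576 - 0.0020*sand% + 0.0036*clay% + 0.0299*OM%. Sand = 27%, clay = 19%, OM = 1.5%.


FC = 0.2576 - 0.0020*27 + 0.0036*19 + 0.0299*1.5
   = 0.2576 - 0.0540 + 0.0684 + 0.0449
   = 0.3169


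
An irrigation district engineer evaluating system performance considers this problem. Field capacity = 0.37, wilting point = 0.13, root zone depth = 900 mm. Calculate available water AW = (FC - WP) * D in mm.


AW = (FC - WP) * D
   = (0.37 - 0.13) * 900
   = 0.24 * 900
   = 216 mm


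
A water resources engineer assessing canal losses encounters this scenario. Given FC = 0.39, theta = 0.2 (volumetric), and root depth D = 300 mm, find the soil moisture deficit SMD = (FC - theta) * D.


SMD = (FC - theta) * D
    = (0.39 - 0.2) * 300
    = 0.190 * 300
    = 57 mm


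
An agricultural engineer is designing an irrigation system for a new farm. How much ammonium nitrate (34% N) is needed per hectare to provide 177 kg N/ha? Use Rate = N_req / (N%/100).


Rate = N_required / (N_content / 100)
     = 177 / (34 / 100)
     = 177 / 0.34
     = 520.59 kg/ha


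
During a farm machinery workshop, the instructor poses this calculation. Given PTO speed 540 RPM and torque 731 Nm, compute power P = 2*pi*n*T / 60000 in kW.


P = 2*pi*n*T / 60000
  = 2*pi * 540 * 731 / 60000
  = 2480224.57 / 60000
  = 41.34 kW


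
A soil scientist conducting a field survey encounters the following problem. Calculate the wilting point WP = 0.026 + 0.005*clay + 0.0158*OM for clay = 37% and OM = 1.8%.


WP = 0.026 + 0.005*37 + 0.0158*1.8
   = 0.026 + 0.1850 + 0.0284
   = 0.2394


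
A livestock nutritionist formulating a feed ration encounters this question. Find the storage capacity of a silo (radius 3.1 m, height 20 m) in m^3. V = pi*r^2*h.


V = pi * r^2 * h
  = pi * 3.1^2 * 20
  = pi * 9.61 * 20
  = 603.81 m^3


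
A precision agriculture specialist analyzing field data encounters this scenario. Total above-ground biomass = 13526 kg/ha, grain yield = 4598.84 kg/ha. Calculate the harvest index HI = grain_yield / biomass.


HI = grain_yield / biomass
   = 4598.84 / 13526
   = 0.34


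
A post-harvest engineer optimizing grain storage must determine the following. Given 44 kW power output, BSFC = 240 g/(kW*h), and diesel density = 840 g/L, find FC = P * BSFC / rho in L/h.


FC = P * BSFC / rho_fuel
   = 44 * 240 / 840
   = 10560 / 840
   = 12.57 L/h


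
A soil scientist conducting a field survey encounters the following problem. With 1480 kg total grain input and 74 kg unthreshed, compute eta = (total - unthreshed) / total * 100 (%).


eta = (total - unthreshed) / total * 100
    = (1480 - 74) / 1480 * 100
    = 1406 / 1480 * 100
    = 95%


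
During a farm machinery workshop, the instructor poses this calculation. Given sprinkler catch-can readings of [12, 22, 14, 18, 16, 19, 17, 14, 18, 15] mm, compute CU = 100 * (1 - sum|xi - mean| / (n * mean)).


xbar = 165 / 10 = 16.500
sum|xi - xbar| = 23
CU = 100 * (1 - 23 / (10 * 16.500))
   = 100 * (1 - 0.1394)
   = 86.06%


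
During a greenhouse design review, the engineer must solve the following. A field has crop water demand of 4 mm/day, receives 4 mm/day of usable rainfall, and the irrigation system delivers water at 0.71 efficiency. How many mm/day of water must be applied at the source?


IWR = (ETc - Pe) / Ea
    = (4 - 4) / 0.71
    = 0 / 0.71
    = 0 mm/day


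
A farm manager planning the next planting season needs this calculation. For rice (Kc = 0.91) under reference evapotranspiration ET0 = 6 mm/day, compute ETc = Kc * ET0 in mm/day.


ETc = Kc * ET0
    = 0.91 * 6
    = 5.46 mm/day


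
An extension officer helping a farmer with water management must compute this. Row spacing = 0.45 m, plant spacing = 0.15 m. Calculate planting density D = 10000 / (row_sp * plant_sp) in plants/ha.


D = 10000 / (row_sp * plant_sp)
  = 10000 / (0.45 * 0.15)
  = 10000 / 0.0675
  = 148148.15 plants/ha


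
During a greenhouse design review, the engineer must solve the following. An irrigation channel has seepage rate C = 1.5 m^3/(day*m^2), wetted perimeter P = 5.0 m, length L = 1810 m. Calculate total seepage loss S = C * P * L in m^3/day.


S = C * P * L
  = 1.5 * 5.0 * 1810
  = 13575 m^3/day


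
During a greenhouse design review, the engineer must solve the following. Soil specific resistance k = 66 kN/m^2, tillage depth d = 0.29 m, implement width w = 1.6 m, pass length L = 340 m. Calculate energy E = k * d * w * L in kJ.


E = k * d * w * L
  = 66 * 0.29 * 1.6 * 340
  = 10412.16 kJ


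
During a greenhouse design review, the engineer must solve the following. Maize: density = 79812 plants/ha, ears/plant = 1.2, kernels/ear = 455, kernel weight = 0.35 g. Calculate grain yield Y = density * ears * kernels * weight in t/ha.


Y = density * ears * kernels * kw
  = 79812 * 1.2 * 455 * 0.35 g/ha
  = 15252073.20 g/ha
  = 15252.07 kg/ha = 15.25 t/ha


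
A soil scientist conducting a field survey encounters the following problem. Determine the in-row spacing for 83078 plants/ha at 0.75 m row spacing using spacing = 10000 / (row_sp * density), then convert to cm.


spacing = 10000 / (row_sp * density)
        = 10000 / (0.75 * 83078)
        = 10000 / 62308.50
        = 0.16049 m = 16.05 cm


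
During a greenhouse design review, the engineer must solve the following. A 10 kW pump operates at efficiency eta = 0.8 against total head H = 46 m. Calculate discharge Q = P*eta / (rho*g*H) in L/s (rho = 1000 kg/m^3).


Q = (P * 1000 * eta) / (rho * g * H)
  = (10 * 1000 * 0.8) / (1000 * 9.81 * 46)
  = 8000 / 451260
  = 0.01773 m^3/s = 17.73 L/s


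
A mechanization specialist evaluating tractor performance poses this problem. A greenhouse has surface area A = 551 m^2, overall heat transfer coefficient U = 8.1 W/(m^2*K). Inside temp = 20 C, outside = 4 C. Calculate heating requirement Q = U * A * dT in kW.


dT = 20 - (4) = 16 K
Q = U * A * dT
  = 8.1 * 551 * 16
  = 71409.60 W = 71.41 kW


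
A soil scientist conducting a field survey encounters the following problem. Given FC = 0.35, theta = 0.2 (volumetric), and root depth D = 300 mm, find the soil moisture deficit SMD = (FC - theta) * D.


SMD = (FC - theta) * D
    = (0.35 - 0.2) * 300
    = 0.150 * 300
    = 45 mm


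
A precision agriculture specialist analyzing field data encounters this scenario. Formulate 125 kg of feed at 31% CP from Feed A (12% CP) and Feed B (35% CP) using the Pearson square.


parts_A = CP_b - target = 35 - 31 = 4
parts_B = target - CP_a = 31 - 12 = 19
total_parts = 4 + 19 = 23
Feed A = 125 * 4 / 23 = 21.74 kg
Feed B = 125 * 19 / 23 = 103.26 kg

21.74 kg


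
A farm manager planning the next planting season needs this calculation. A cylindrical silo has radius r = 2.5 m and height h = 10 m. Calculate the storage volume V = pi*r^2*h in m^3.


V = pi * r^2 * h
  = pi * 2.5^2 * 10
  = pi * 6.25 * 10
  = 196.35 m^3


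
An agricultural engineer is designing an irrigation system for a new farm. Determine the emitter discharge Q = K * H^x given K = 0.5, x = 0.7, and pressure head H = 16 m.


Q = K * H^x
  = 0.5 * 16^0.7
  = 0.5 * 6.9644
  = 3.48 L/h


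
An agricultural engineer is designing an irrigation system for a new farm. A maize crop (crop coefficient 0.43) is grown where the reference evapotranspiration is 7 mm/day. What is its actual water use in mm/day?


ETc = Kc * ET0
    = 0.43 * 7
    = 3.01 mm/day
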